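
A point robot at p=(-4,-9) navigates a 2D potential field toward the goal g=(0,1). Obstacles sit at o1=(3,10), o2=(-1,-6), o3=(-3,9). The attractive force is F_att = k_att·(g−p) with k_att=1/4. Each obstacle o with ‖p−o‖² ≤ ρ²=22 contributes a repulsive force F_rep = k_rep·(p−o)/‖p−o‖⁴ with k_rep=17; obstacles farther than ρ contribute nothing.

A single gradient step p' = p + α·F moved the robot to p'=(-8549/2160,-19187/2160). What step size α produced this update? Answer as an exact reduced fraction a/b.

α = 1/20

F_att = 1/4·(g−p) = 1/4·(4,10) = (1.0000,2.5000)
o1: d²=410 > ρ²=22 → inactive
o2: d²=18 ≤ ρ²=22; F_rep = 17·(-3,-3)/18² = (-0.1574,-0.1574)
o3: d²=325 > ρ²=22 → inactive
F = F_att + ΣF_rep = (0.8426,2.3426)
Δp = p'−p = (0.0421,0.1171); α = Δx/Fx = (91/2160) / (91/108) = 1/20
check: Δy/Fy = (253/2160) / (253/108) = 1/20 ✓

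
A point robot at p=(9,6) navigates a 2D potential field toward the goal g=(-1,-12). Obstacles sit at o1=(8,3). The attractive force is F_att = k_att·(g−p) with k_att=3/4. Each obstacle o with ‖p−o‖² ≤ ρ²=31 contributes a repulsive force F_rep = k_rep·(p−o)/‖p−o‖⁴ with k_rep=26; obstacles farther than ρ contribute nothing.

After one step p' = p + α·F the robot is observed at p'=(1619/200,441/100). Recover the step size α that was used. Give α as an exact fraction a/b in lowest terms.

F_att = 3/4·(g−p) = 3/4·(-10,-18) = (-7.5000,-13.5000)
o1: d²=10 ≤ ρ²=31; F_rep = 26·(1,3)/10² = (0.2600,0.7800)
F = F_att + ΣF_rep = (-7.2400,-12.7200)
Δp = p'−p = (-0.9050,-1.5900); α = Δx/Fx = (-181/200) / (-181/25) = 1/8
check: Δy/Fy = (-159/100) / (-318/25) = 1/8 ✓

α = 1/8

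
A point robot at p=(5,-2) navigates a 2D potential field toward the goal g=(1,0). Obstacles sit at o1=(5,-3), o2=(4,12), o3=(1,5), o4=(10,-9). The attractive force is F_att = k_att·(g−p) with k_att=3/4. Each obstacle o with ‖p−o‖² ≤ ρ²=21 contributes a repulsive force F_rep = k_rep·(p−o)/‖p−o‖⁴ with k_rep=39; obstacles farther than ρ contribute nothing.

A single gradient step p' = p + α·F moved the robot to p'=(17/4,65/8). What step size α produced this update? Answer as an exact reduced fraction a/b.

α = 1/4

F_att = 3/4·(g−p) = 3/4·(-4,2) = (-3.0000,1.5000)
o1: d²=1 ≤ ρ²=21; F_rep = 39·(0,1)/1² = (0.0000,39.0000)
o2: d²=197 > ρ²=21 → inactive
o3: d²=65 > ρ²=21 → inactive
o4: d²=74 > ρ²=21 → inactive
F = F_att + ΣF_rep = (-3.0000,40.5000)
Δp = p'−p = (-0.7500,10.1250); α = Δx/Fx = (-3/4) / (-3) = 1/4
check: Δy/Fy = (81/8) / (81/2) = 1/4 ✓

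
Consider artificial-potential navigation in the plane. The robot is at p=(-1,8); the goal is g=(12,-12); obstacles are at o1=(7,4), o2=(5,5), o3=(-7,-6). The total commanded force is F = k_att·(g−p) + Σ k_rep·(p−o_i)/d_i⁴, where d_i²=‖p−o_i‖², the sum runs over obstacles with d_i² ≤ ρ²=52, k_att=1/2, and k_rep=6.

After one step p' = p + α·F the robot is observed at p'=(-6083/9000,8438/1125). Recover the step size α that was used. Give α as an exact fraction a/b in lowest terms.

α = 1/20

F_att = 1/2·(g−p) = 1/2·(13,-20) = (6.5000,-10.0000)
o1: d²=80 > ρ²=52 → inactive
o2: d²=45 ≤ ρ²=52; F_rep = 6·(-6,3)/45² = (-0.0178,0.0089)
o3: d²=232 > ρ²=52 → inactive
F = F_att + ΣF_rep = (6.4822,-9.9911)
Δp = p'−p = (0.3241,-0.4996); α = Δx/Fx = (2917/9000) / (2917/450) = 1/20
check: Δy/Fy = (-562/1125) / (-2248/225) = 1/20 ✓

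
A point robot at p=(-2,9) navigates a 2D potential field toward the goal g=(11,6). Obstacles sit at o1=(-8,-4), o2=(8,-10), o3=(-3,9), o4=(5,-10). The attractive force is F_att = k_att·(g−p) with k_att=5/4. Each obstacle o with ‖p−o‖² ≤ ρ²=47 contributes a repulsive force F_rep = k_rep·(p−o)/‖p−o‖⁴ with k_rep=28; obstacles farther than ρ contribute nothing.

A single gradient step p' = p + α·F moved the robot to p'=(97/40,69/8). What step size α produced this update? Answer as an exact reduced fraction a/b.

F_att = 5/4·(g−p) = 5/4·(13,-3) = (16.2500,-3.7500)
o1: d²=205 > ρ²=47 → inactive
o2: d²=461 > ρ²=47 → inactive
o3: d²=1 ≤ ρ²=47; F_rep = 28·(1,0)/1² = (28.0000,0.0000)
o4: d²=410 > ρ²=47 → inactive
F = F_att + ΣF_rep = (44.2500,-3.7500)
Δp = p'−p = (4.4250,-0.3750); α = Δx/Fx = (177/40) / (177/4) = 1/10
check: Δy/Fy = (-3/8) / (-15/4) = 1/10 ✓

α = 1/10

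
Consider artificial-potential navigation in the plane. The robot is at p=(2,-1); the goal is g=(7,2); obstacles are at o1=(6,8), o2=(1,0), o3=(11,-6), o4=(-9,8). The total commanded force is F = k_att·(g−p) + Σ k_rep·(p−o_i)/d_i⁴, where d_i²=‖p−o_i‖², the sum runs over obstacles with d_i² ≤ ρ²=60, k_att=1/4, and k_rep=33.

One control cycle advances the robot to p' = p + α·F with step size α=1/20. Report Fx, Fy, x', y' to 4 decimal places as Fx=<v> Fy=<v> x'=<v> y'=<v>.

F_att = 1/4·(g−p) = 1/4·(5,3) = (1.2500,0.7500)
o1: d²=97 > ρ²=60 → inactive
o2: d²=2 ≤ ρ²=60; F_rep = 33·(1,-1)/2² = (8.2500,-8.2500)
o3: d²=106 > ρ²=60 → inactive
o4: d²=202 > ρ²=60 → inactive
F = F_att + ΣF_rep = (9.5000,-7.5000)
p' = p + 1/20·F = (2.4750,-1.3750)

Fx=9.5000 Fy=-7.5000 x'=2.4750 y'=-1.3750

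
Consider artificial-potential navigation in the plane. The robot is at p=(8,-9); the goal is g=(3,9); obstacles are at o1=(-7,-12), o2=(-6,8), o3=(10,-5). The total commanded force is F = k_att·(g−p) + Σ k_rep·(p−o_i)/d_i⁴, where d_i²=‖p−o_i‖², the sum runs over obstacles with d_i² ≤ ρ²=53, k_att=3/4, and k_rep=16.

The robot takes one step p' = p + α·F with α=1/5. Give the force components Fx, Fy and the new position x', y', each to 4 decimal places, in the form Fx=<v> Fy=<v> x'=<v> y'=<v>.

F_att = 3/4·(g−p) = 3/4·(-5,18) = (-3.7500,13.5000)
o1: d²=234 > ρ²=53 → inactive
o2: d²=485 > ρ²=53 → inactive
o3: d²=20 ≤ ρ²=53; F_rep = 16·(-2,-4)/20² = (-0.0800,-0.1600)
F = F_att + ΣF_rep = (-3.8300,13.3400)
p' = p + 1/5·F = (7.2340,-6.3320)

Fx=-3.8300 Fy=13.3400 x'=7.2340 y'=-6.3320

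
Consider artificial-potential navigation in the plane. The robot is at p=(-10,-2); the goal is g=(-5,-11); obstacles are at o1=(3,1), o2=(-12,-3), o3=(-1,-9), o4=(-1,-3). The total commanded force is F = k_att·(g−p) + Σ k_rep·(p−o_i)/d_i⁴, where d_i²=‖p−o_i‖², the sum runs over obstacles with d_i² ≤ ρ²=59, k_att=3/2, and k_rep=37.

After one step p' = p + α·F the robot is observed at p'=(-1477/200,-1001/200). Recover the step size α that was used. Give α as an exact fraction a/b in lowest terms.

F_att = 3/2·(g−p) = 3/2·(5,-9) = (7.5000,-13.5000)
o1: d²=178 > ρ²=59 → inactive
o2: d²=5 ≤ ρ²=59; F_rep = 37·(2,1)/5² = (2.9600,1.4800)
o3: d²=130 > ρ²=59 → inactive
o4: d²=82 > ρ²=59 → inactive
F = F_att + ΣF_rep = (10.4600,-12.0200)
Δp = p'−p = (2.6150,-3.0050); α = Δx/Fx = (523/200) / (523/50) = 1/4
check: Δy/Fy = (-601/200) / (-601/50) = 1/4 ✓

α = 1/4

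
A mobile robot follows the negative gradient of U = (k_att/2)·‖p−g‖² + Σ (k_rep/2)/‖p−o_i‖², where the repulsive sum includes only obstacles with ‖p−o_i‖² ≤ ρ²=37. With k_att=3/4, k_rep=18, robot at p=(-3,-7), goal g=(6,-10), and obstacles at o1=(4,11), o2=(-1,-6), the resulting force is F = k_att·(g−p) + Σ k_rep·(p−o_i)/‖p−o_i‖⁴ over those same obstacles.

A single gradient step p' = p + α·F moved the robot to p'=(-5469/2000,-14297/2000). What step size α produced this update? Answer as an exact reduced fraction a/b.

F_att = 3/4·(g−p) = 3/4·(9,-3) = (6.7500,-2.2500)
o1: d²=373 > ρ²=37 → inactive
o2: d²=5 ≤ ρ²=37; F_rep = 18·(-2,-1)/5² = (-1.4400,-0.7200)
F = F_att + ΣF_rep = (5.3100,-2.9700)
Δp = p'−p = (0.2655,-0.1485); α = Δx/Fx = (531/2000) / (531/100) = 1/20
check: Δy/Fy = (-297/2000) / (-297/100) = 1/20 ✓

α = 1/20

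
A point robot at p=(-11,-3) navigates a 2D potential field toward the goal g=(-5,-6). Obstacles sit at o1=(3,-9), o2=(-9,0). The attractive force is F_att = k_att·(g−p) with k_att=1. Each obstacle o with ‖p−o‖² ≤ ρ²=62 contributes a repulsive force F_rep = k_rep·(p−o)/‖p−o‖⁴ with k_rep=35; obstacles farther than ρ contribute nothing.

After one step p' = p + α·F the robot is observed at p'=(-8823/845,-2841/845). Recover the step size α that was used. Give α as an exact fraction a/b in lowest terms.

F_att = 1·(g−p) = 1·(6,-3) = (6.0000,-3.0000)
o1: d²=232 > ρ²=62 → inactive
o2: d²=13 ≤ ρ²=62; F_rep = 35·(-2,-3)/13² = (-0.4142,-0.6213)
F = F_att + ΣF_rep = (5.5858,-3.6213)
Δp = p'−p = (0.5586,-0.3621); α = Δx/Fx = (472/845) / (944/169) = 1/10
check: Δy/Fy = (-306/845) / (-612/169) = 1/10 ✓

α = 1/10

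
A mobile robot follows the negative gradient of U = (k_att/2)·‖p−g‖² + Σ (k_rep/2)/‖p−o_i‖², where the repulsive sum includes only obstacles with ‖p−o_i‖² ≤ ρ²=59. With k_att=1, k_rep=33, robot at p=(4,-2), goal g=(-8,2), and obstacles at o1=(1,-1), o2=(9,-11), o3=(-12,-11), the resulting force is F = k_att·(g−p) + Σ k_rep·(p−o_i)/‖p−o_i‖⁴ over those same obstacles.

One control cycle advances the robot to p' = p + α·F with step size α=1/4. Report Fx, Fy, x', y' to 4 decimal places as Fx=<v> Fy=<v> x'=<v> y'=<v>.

Fx=-11.0100 Fy=3.6700 x'=1.2475 y'=-1.0825

F_att = 1·(g−p) = 1·(-12,4) = (-12.0000,4.0000)
o1: d²=10 ≤ ρ²=59; F_rep = 33·(3,-1)/10² = (0.9900,-0.3300)
o2: d²=106 > ρ²=59 → inactive
o3: d²=337 > ρ²=59 → inactive
F = F_att + ΣF_rep = (-11.0100,3.6700)
p' = p + 1/4·F = (1.2475,-1.0825)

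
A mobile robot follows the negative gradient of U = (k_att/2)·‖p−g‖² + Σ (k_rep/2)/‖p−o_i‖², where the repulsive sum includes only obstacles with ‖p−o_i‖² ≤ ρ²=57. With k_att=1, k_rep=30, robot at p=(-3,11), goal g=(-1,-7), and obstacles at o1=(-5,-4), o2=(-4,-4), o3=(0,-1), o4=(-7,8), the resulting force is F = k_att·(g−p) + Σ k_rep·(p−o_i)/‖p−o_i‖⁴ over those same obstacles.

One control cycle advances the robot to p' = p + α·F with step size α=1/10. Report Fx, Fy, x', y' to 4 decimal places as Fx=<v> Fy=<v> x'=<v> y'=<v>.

F_att = 1·(g−p) = 1·(2,-18) = (2.0000,-18.0000)
o1: d²=229 > ρ²=57 → inactive
o2: d²=226 > ρ²=57 → inactive
o3: d²=153 > ρ²=57 → inactive
o4: d²=25 ≤ ρ²=57; F_rep = 30·(4,3)/25² = (0.1920,0.1440)
F = F_att + ΣF_rep = (2.1920,-17.8560)
p' = p + 1/10·F = (-2.7808,9.2144)

Fx=2.1920 Fy=-17.8560 x'=-2.7808 y'=9.2144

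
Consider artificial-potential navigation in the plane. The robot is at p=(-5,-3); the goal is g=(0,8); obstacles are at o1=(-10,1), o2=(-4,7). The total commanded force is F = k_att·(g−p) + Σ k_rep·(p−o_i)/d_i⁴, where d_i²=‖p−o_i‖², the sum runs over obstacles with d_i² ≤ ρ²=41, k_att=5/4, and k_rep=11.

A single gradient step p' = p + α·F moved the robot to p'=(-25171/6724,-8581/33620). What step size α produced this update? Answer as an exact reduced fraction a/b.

α = 1/5

F_att = 5/4·(g−p) = 5/4·(5,11) = (6.2500,13.7500)
o1: d²=41 ≤ ρ²=41; F_rep = 11·(5,-4)/41² = (0.0327,-0.0262)
o2: d²=101 > ρ²=41 → inactive
F = F_att + ΣF_rep = (6.2827,13.7238)
Δp = p'−p = (1.2565,2.7448); α = Δx/Fx = (8449/6724) / (42245/6724) = 1/5
check: Δy/Fy = (92279/33620) / (92279/6724) = 1/5 ✓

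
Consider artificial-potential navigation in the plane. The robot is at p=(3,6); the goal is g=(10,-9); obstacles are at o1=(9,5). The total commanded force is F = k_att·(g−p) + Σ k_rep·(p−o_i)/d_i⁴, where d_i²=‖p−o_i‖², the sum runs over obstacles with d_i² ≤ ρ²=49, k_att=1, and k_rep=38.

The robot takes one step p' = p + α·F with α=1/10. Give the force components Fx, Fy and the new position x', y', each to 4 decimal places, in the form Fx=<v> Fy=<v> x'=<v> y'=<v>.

Fx=6.8335 Fy=-14.9722 x'=3.6833 y'=4.5028

F_att = 1·(g−p) = 1·(7,-15) = (7.0000,-15.0000)
o1: d²=37 ≤ ρ²=49; F_rep = 38·(-6,1)/37² = (-0.1665,0.0278)
F = F_att + ΣF_rep = (6.8335,-14.9722)
p' = p + 1/10·F = (3.6833,4.5028)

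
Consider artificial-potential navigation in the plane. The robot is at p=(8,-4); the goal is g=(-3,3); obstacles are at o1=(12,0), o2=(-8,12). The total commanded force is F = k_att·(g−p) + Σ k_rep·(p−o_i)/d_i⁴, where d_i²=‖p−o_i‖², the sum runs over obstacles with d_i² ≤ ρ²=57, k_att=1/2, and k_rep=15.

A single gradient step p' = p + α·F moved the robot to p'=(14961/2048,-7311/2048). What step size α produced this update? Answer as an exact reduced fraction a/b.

F_att = 1/2·(g−p) = 1/2·(-11,7) = (-5.5000,3.5000)
o1: d²=32 ≤ ρ²=57; F_rep = 15·(-4,-4)/32² = (-0.0586,-0.0586)
o2: d²=512 > ρ²=57 → inactive
F = F_att + ΣF_rep = (-5.5586,3.4414)
Δp = p'−p = (-0.6948,0.4302); α = Δx/Fx = (-1423/2048) / (-1423/256) = 1/8
check: Δy/Fy = (881/2048) / (881/256) = 1/8 ✓

α = 1/8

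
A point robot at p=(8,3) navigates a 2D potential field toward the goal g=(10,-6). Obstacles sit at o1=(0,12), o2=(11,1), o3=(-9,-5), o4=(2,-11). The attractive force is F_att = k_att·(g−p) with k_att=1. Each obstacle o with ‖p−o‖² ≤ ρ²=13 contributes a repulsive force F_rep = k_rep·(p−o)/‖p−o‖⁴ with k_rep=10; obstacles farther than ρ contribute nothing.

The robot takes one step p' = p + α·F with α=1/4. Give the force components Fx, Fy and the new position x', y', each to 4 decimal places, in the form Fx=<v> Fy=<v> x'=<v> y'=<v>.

F_att = 1·(g−p) = 1·(2,-9) = (2.0000,-9.0000)
o1: d²=145 > ρ²=13 → inactive
o2: d²=13 ≤ ρ²=13; F_rep = 10·(-3,2)/13² = (-0.1775,0.1183)
o3: d²=353 > ρ²=13 → inactive
o4: d²=232 > ρ²=13 → inactive
F = F_att + ΣF_rep = (1.8225,-8.8817)
p' = p + 1/4·F = (8.4556,0.7796)

Fx=1.8225 Fy=-8.8817 x'=8.4556 y'=0.7796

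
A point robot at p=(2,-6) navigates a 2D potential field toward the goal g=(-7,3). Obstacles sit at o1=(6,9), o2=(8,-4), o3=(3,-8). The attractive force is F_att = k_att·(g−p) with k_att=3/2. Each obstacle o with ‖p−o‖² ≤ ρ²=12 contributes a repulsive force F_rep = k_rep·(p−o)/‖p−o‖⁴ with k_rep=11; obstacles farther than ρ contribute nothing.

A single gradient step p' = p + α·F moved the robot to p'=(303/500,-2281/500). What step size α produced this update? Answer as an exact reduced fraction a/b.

α = 1/10

F_att = 3/2·(g−p) = 3/2·(-9,9) = (-13.5000,13.5000)
o1: d²=241 > ρ²=12 → inactive
o2: d²=40 > ρ²=12 → inactive
o3: d²=5 ≤ ρ²=12; F_rep = 11·(-1,2)/5² = (-0.4400,0.8800)
F = F_att + ΣF_rep = (-13.9400,14.3800)
Δp = p'−p = (-1.3940,1.4380); α = Δx/Fx = (-697/500) / (-697/50) = 1/10
check: Δy/Fy = (719/500) / (719/50) = 1/10 ✓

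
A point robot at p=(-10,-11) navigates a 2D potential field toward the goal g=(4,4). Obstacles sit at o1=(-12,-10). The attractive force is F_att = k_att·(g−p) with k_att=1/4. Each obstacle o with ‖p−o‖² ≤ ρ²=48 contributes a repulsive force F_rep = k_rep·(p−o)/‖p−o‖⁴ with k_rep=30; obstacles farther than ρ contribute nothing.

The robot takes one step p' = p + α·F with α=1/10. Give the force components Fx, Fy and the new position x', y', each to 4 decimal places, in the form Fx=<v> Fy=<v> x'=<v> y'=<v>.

Fx=5.9000 Fy=2.5500 x'=-9.4100 y'=-10.7450

F_att = 1/4·(g−p) = 1/4·(14,15) = (3.5000,3.7500)
o1: d²=5 ≤ ρ²=48; F_rep = 30·(2,-1)/5² = (2.4000,-1.2000)
F = F_att + ΣF_rep = (5.9000,2.5500)
p' = p + 1/10·F = (-9.4100,-10.7450)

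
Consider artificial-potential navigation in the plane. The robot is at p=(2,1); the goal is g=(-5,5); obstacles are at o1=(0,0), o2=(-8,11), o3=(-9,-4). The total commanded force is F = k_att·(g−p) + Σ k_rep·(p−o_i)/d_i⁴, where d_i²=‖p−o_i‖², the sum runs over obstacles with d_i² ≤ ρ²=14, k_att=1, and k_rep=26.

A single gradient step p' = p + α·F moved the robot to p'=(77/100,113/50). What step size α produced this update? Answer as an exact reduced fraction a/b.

α = 1/4

F_att = 1·(g−p) = 1·(-7,4) = (-7.0000,4.0000)
o1: d²=5 ≤ ρ²=14; F_rep = 26·(2,1)/5² = (2.0800,1.0400)
o2: d²=200 > ρ²=14 → inactive
o3: d²=146 > ρ²=14 → inactive
F = F_att + ΣF_rep = (-4.9200,5.0400)
Δp = p'−p = (-1.2300,1.2600); α = Δx/Fx = (-123/100) / (-123/25) = 1/4
check: Δy/Fy = (63/50) / (126/25) = 1/4 ✓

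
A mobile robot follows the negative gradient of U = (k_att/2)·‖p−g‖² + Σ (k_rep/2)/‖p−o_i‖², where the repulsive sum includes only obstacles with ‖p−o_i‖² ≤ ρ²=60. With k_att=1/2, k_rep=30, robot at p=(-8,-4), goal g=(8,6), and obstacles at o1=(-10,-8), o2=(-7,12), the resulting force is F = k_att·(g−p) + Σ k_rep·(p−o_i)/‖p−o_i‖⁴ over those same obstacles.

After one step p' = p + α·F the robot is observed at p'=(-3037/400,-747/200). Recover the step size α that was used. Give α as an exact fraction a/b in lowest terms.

α = 1/20

F_att = 1/2·(g−p) = 1/2·(16,10) = (8.0000,5.0000)
o1: d²=20 ≤ ρ²=60; F_rep = 30·(2,4)/20² = (0.1500,0.3000)
o2: d²=257 > ρ²=60 → inactive
F = F_att + ΣF_rep = (8.1500,5.3000)
Δp = p'−p = (0.4075,0.2650); α = Δx/Fx = (163/400) / (163/20) = 1/20
check: Δy/Fy = (53/200) / (53/10) = 1/20 ✓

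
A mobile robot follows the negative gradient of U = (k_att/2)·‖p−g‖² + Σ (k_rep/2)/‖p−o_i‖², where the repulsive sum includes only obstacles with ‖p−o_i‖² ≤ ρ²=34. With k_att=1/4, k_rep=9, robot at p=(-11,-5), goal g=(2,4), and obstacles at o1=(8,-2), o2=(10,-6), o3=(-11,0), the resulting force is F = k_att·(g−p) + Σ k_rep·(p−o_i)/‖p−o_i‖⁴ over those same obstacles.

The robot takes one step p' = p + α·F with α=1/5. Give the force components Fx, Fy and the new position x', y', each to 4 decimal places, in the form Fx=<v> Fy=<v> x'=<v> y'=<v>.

F_att = 1/4·(g−p) = 1/4·(13,9) = (3.2500,2.2500)
o1: d²=370 > ρ²=34 → inactive
o2: d²=442 > ρ²=34 → inactive
o3: d²=25 ≤ ρ²=34; F_rep = 9·(0,-5)/25² = (0.0000,-0.0720)
F = F_att + ΣF_rep = (3.2500,2.1780)
p' = p + 1/5·F = (-10.3500,-4.5644)

Fx=3.2500 Fy=2.1780 x'=-10.3500 y'=-4.5644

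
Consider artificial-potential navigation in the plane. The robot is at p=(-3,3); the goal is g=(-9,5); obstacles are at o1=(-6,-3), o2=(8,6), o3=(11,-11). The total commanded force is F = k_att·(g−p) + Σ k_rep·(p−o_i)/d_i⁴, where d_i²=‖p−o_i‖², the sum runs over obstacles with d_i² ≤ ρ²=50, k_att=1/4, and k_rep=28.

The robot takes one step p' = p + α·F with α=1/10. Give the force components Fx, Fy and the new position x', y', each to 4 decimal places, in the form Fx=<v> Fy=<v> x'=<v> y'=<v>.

F_att = 1/4·(g−p) = 1/4·(-6,2) = (-1.5000,0.5000)
o1: d²=45 ≤ ρ²=50; F_rep = 28·(3,6)/45² = (0.0415,0.0830)
o2: d²=130 > ρ²=50 → inactive
o3: d²=392 > ρ²=50 → inactive
F = F_att + ΣF_rep = (-1.4585,0.5830)
p' = p + 1/10·F = (-3.1459,3.0583)

Fx=-1.4585 Fy=0.5830 x'=-3.1459 y'=3.0583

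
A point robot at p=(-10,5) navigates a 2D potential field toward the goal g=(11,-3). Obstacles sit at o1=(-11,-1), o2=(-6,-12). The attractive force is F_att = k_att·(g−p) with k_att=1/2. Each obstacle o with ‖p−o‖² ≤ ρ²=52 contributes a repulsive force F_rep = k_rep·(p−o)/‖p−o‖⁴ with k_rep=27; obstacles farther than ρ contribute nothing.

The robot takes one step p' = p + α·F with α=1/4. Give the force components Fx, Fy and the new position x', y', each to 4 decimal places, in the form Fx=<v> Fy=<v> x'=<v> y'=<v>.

F_att = 1/2·(g−p) = 1/2·(21,-8) = (10.5000,-4.0000)
o1: d²=37 ≤ ρ²=52; F_rep = 27·(1,6)/37² = (0.0197,0.1183)
o2: d²=305 > ρ²=52 → inactive
F = F_att + ΣF_rep = (10.5197,-3.8817)
p' = p + 1/4·F = (-7.3701,4.0296)

Fx=10.5197 Fy=-3.8817 x'=-7.3701 y'=4.0296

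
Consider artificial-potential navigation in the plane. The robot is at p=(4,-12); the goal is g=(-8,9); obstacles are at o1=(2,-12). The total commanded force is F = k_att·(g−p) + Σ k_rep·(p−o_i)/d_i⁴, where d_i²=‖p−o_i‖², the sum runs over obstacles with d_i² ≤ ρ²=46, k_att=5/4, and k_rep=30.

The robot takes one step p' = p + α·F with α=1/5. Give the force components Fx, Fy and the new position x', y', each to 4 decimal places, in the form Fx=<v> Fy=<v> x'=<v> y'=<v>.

Fx=-11.2500 Fy=26.2500 x'=1.7500 y'=-6.7500

F_att = 5/4·(g−p) = 5/4·(-12,21) = (-15.0000,26.2500)
o1: d²=4 ≤ ρ²=46; F_rep = 30·(2,0)/4² = (3.7500,0.0000)
F = F_att + ΣF_rep = (-11.2500,26.2500)
p' = p + 1/5·F = (1.7500,-6.7500)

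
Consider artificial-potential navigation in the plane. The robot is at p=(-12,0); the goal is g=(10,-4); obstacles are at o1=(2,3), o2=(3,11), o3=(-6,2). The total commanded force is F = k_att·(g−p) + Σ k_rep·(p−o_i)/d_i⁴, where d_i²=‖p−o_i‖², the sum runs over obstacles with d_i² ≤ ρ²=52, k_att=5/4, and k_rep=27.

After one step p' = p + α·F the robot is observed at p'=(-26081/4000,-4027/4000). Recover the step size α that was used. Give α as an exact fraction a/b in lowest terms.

α = 1/5

F_att = 5/4·(g−p) = 5/4·(22,-4) = (27.5000,-5.0000)
o1: d²=205 > ρ²=52 → inactive
o2: d²=346 > ρ²=52 → inactive
o3: d²=40 ≤ ρ²=52; F_rep = 27·(-6,-2)/40² = (-0.1013,-0.0338)
F = F_att + ΣF_rep = (27.3987,-5.0338)
Δp = p'−p = (5.4798,-1.0068); α = Δx/Fx = (21919/4000) / (21919/800) = 1/5
check: Δy/Fy = (-4027/4000) / (-4027/800) = 1/5 ✓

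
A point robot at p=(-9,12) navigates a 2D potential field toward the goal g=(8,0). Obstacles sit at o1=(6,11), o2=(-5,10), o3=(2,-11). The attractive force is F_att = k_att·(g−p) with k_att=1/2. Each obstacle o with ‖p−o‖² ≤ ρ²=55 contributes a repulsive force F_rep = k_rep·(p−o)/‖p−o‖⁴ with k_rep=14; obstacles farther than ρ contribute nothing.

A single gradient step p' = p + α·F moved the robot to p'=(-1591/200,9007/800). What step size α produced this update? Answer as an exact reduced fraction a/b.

F_att = 1/2·(g−p) = 1/2·(17,-12) = (8.5000,-6.0000)
o1: d²=226 > ρ²=55 → inactive
o2: d²=20 ≤ ρ²=55; F_rep = 14·(-4,2)/20² = (-0.1400,0.0700)
o3: d²=650 > ρ²=55 → inactive
F = F_att + ΣF_rep = (8.3600,-5.9300)
Δp = p'−p = (1.0450,-0.7412); α = Δx/Fx = (209/200) / (209/25) = 1/8
check: Δy/Fy = (-593/800) / (-593/100) = 1/8 ✓

α = 1/8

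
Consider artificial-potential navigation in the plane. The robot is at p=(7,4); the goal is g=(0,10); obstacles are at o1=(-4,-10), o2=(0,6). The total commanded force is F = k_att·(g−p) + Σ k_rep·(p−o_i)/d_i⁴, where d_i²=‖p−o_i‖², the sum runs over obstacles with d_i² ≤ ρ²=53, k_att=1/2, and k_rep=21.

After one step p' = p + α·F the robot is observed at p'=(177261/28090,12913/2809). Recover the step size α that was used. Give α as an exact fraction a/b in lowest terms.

α = 1/5

F_att = 1/2·(g−p) = 1/2·(-7,6) = (-3.5000,3.0000)
o1: d²=317 > ρ²=53 → inactive
o2: d²=53 ≤ ρ²=53; F_rep = 21·(7,-2)/53² = (0.0523,-0.0150)
F = F_att + ΣF_rep = (-3.4477,2.9850)
Δp = p'−p = (-0.6895,0.5970); α = Δx/Fx = (-19369/28090) / (-19369/5618) = 1/5
check: Δy/Fy = (1677/2809) / (8385/2809) = 1/5 ✓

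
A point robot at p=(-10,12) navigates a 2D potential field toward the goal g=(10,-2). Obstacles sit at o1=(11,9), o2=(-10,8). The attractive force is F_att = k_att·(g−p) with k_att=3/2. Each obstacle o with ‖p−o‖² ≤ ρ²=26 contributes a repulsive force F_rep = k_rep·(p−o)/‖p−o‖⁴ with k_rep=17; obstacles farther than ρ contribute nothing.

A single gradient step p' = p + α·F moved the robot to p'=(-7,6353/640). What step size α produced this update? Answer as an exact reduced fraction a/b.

α = 1/10

F_att = 3/2·(g−p) = 3/2·(20,-14) = (30.0000,-21.0000)
o1: d²=450 > ρ²=26 → inactive
o2: d²=16 ≤ ρ²=26; F_rep = 17·(0,4)/16² = (0.0000,0.2656)
F = F_att + ΣF_rep = (30.0000,-20.7344)
Δp = p'−p = (3.0000,-2.0734); α = Δx/Fx = (3) / (30) = 1/10
check: Δy/Fy = (-1327/640) / (-1327/64) = 1/10 ✓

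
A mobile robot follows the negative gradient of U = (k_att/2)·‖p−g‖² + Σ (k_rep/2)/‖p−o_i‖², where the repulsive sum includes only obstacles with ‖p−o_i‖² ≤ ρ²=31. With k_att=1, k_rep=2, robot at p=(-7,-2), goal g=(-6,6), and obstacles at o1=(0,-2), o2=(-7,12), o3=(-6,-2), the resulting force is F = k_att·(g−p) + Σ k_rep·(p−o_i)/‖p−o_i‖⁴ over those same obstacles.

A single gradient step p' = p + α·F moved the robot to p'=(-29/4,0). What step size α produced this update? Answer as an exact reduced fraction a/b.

F_att = 1·(g−p) = 1·(1,8) = (1.0000,8.0000)
o1: d²=49 > ρ²=31 → inactive
o2: d²=196 > ρ²=31 → inactive
o3: d²=1 ≤ ρ²=31; F_rep = 2·(-1,0)/1² = (-2.0000,0.0000)
F = F_att + ΣF_rep = (-1.0000,8.0000)
Δp = p'−p = (-0.2500,2.0000); α = Δx/Fx = (-1/4) / (-1) = 1/4
check: Δy/Fy = (2) / (8) = 1/4 ✓

α = 1/4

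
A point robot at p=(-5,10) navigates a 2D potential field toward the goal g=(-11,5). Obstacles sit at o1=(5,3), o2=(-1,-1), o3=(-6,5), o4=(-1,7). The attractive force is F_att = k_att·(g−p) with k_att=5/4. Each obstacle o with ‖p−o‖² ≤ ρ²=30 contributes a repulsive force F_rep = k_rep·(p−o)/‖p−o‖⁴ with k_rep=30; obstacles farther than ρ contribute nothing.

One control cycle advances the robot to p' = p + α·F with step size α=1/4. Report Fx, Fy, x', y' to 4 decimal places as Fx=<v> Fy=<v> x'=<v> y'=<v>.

F_att = 5/4·(g−p) = 5/4·(-6,-5) = (-7.5000,-6.2500)
o1: d²=149 > ρ²=30 → inactive
o2: d²=137 > ρ²=30 → inactive
o3: d²=26 ≤ ρ²=30; F_rep = 30·(1,5)/26² = (0.0444,0.2219)
o4: d²=25 ≤ ρ²=30; F_rep = 30·(-4,3)/25² = (-0.1920,0.1440)
F = F_att + ΣF_rep = (-7.6476,-5.8841)
p' = p + 1/4·F = (-6.9119,8.5290)

Fx=-7.6476 Fy=-5.8841 x'=-6.9119 y'=8.5290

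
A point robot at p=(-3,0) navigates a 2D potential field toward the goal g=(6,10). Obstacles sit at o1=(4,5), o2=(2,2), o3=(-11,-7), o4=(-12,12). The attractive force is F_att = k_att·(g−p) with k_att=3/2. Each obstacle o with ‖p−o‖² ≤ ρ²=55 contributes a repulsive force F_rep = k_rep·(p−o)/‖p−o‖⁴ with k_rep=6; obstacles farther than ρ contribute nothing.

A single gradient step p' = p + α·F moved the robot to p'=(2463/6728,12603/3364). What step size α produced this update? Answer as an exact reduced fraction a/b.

α = 1/4

F_att = 3/2·(g−p) = 3/2·(9,10) = (13.5000,15.0000)
o1: d²=74 > ρ²=55 → inactive
o2: d²=29 ≤ ρ²=55; F_rep = 6·(-5,-2)/29² = (-0.0357,-0.0143)
o3: d²=113 > ρ²=55 → inactive
o4: d²=225 > ρ²=55 → inactive
F = F_att + ΣF_rep = (13.4643,14.9857)
Δp = p'−p = (3.3661,3.7464); α = Δx/Fx = (22647/6728) / (22647/1682) = 1/4
check: Δy/Fy = (12603/3364) / (12603/841) = 1/4 ✓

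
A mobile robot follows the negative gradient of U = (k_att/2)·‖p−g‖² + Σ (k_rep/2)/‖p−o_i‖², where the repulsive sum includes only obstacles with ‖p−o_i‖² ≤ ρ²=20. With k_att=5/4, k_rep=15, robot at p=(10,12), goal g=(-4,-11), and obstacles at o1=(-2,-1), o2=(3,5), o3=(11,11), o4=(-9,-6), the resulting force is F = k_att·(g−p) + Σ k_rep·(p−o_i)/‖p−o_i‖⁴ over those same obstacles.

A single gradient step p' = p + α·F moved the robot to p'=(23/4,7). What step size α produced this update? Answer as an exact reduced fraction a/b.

α = 1/5

F_att = 5/4·(g−p) = 5/4·(-14,-23) = (-17.5000,-28.7500)
o1: d²=313 > ρ²=20 → inactive
o2: d²=98 > ρ²=20 → inactive
o3: d²=2 ≤ ρ²=20; F_rep = 15·(-1,1)/2² = (-3.7500,3.7500)
o4: d²=685 > ρ²=20 → inactive
F = F_att + ΣF_rep = (-21.2500,-25.0000)
Δp = p'−p = (-4.2500,-5.0000); α = Δx/Fx = (-17/4) / (-85/4) = 1/5
check: Δy/Fy = (-5) / (-25) = 1/5 ✓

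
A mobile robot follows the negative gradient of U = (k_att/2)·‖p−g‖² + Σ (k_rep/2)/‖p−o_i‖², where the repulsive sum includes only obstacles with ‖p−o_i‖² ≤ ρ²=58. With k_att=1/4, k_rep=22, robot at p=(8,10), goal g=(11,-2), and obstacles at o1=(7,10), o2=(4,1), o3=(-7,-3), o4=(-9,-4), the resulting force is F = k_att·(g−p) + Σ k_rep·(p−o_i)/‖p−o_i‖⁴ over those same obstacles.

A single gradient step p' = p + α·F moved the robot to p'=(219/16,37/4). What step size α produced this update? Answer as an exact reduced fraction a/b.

F_att = 1/4·(g−p) = 1/4·(3,-12) = (0.7500,-3.0000)
o1: d²=1 ≤ ρ²=58; F_rep = 22·(1,0)/1² = (22.0000,0.0000)
o2: d²=97 > ρ²=58 → inactive
o3: d²=394 > ρ²=58 → inactive
o4: d²=485 > ρ²=58 → inactive
F = F_att + ΣF_rep = (22.7500,-3.0000)
Δp = p'−p = (5.6875,-0.7500); α = Δx/Fx = (91/16) / (91/4) = 1/4
check: Δy/Fy = (-3/4) / (-3) = 1/4 ✓

α = 1/4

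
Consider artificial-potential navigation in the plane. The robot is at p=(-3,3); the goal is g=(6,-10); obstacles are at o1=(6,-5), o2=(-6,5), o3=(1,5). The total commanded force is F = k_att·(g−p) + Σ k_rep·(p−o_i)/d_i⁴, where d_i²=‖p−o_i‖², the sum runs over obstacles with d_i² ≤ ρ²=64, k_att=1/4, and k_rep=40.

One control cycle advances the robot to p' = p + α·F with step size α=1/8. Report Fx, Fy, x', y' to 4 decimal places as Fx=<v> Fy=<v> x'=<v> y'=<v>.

Fx=2.5601 Fy=-3.9234 x'=-2.6800 y'=2.5096

F_att = 1/4·(g−p) = 1/4·(9,-13) = (2.2500,-3.2500)
o1: d²=145 > ρ²=64 → inactive
o2: d²=13 ≤ ρ²=64; F_rep = 40·(3,-2)/13² = (0.7101,-0.4734)
o3: d²=20 ≤ ρ²=64; F_rep = 40·(-4,-2)/20² = (-0.4000,-0.2000)
F = F_att + ΣF_rep = (2.5601,-3.9234)
p' = p + 1/8·F = (-2.6800,2.5096)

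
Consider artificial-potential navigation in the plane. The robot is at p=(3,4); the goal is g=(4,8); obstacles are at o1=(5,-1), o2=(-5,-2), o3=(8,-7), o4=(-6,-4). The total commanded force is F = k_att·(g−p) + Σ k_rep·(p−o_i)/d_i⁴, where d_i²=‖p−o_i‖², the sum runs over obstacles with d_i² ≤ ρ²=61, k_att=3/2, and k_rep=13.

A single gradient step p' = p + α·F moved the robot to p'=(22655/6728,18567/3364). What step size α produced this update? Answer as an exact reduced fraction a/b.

α = 1/4

F_att = 3/2·(g−p) = 3/2·(1,4) = (1.5000,6.0000)
o1: d²=29 ≤ ρ²=61; F_rep = 13·(-2,5)/29² = (-0.0309,0.0773)
o2: d²=100 > ρ²=61 → inactive
o3: d²=146 > ρ²=61 → inactive
o4: d²=145 > ρ²=61 → inactive
F = F_att + ΣF_rep = (1.4691,6.0773)
Δp = p'−p = (0.3673,1.5193); α = Δx/Fx = (2471/6728) / (2471/1682) = 1/4
check: Δy/Fy = (5111/3364) / (5111/841) = 1/4 ✓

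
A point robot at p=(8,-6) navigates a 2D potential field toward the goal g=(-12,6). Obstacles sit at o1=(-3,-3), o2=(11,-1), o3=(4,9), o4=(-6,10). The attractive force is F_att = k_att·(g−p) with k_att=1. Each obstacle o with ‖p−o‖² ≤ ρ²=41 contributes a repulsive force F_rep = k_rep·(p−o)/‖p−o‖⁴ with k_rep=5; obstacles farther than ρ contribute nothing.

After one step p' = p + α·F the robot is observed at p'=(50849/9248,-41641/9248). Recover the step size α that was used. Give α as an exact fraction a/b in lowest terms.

F_att = 1·(g−p) = 1·(-20,12) = (-20.0000,12.0000)
o1: d²=130 > ρ²=41 → inactive
o2: d²=34 ≤ ρ²=41; F_rep = 5·(-3,-5)/34² = (-0.0130,-0.0216)
o3: d²=241 > ρ²=41 → inactive
o4: d²=452 > ρ²=41 → inactive
F = F_att + ΣF_rep = (-20.0130,11.9784)
Δp = p'−p = (-2.5016,1.4973); α = Δx/Fx = (-23135/9248) / (-23135/1156) = 1/8
check: Δy/Fy = (13847/9248) / (13847/1156) = 1/8 ✓

α = 1/8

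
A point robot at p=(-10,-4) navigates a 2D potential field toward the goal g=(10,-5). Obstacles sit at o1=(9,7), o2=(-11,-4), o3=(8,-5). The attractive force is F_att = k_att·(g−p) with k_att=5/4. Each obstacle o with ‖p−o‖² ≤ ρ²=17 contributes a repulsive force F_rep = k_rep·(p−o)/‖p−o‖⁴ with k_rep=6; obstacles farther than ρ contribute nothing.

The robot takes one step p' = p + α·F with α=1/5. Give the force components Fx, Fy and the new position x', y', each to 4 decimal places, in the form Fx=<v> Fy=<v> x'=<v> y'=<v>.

Fx=31.0000 Fy=-1.2500 x'=-3.8000 y'=-4.2500

F_att = 5/4·(g−p) = 5/4·(20,-1) = (25.0000,-1.2500)
o1: d²=482 > ρ²=17 → inactive
o2: d²=1 ≤ ρ²=17; F_rep = 6·(1,0)/1² = (6.0000,0.0000)
o3: d²=325 > ρ²=17 → inactive
F = F_att + ΣF_rep = (31.0000,-1.2500)
p' = p + 1/5·F = (-3.8000,-4.2500)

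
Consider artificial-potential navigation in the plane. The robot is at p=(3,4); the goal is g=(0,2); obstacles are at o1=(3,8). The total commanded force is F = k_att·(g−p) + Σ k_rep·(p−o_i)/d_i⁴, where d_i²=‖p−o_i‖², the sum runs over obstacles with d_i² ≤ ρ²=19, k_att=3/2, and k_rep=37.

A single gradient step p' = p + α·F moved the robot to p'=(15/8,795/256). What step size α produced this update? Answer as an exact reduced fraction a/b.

α = 1/4

F_att = 3/2·(g−p) = 3/2·(-3,-2) = (-4.5000,-3.0000)
o1: d²=16 ≤ ρ²=19; F_rep = 37·(0,-4)/16² = (0.0000,-0.5781)
F = F_att + ΣF_rep = (-4.5000,-3.5781)
Δp = p'−p = (-1.1250,-0.8945); α = Δx/Fx = (-9/8) / (-9/2) = 1/4
check: Δy/Fy = (-229/256) / (-229/64) = 1/4 ✓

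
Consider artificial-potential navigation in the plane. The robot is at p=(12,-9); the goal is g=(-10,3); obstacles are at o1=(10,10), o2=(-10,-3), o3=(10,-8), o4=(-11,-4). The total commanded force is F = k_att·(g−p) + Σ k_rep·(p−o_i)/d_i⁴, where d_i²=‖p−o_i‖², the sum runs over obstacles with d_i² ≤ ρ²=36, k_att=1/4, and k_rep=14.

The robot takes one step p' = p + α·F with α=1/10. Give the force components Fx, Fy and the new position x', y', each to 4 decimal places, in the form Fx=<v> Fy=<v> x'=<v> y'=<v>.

Fx=-4.3800 Fy=2.4400 x'=11.5620 y'=-8.7560

F_att = 1/4·(g−p) = 1/4·(-22,12) = (-5.5000,3.0000)
o1: d²=365 > ρ²=36 → inactive
o2: d²=520 > ρ²=36 → inactive
o3: d²=5 ≤ ρ²=36; F_rep = 14·(2,-1)/5² = (1.1200,-0.5600)
o4: d²=554 > ρ²=36 → inactive
F = F_att + ΣF_rep = (-4.3800,2.4400)
p' = p + 1/10·F = (11.5620,-8.7560)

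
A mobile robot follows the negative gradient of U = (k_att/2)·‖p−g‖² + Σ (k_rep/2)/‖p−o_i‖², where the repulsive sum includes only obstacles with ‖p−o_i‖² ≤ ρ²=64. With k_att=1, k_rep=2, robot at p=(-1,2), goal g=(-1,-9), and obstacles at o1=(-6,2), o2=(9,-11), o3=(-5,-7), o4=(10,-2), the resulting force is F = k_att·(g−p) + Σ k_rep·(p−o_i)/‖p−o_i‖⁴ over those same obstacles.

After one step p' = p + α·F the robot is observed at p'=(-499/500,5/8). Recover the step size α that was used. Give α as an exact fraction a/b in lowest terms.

F_att = 1·(g−p) = 1·(0,-11) = (0.0000,-11.0000)
o1: d²=25 ≤ ρ²=64; F_rep = 2·(5,0)/25² = (0.0160,0.0000)
o2: d²=269 > ρ²=64 → inactive
o3: d²=97 > ρ²=64 → inactive
o4: d²=137 > ρ²=64 → inactive
F = F_att + ΣF_rep = (0.0160,-11.0000)
Δp = p'−p = (0.0020,-1.3750); α = Δx/Fx = (1/500) / (2/125) = 1/8
check: Δy/Fy = (-11/8) / (-11) = 1/8 ✓

α = 1/8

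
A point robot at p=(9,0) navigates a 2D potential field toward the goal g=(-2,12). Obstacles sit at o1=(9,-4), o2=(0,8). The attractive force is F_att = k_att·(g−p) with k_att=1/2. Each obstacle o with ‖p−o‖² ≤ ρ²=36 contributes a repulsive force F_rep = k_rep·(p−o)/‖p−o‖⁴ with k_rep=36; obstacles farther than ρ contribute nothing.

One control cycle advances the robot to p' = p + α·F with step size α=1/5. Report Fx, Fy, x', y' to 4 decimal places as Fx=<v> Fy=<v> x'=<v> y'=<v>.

Fx=-5.5000 Fy=6.5625 x'=7.9000 y'=1.3125

F_att = 1/2·(g−p) = 1/2·(-11,12) = (-5.5000,6.0000)
o1: d²=16 ≤ ρ²=36; F_rep = 36·(0,4)/16² = (0.0000,0.5625)
o2: d²=145 > ρ²=36 → inactive
F = F_att + ΣF_rep = (-5.5000,6.5625)
p' = p + 1/5·F = (7.9000,1.3125)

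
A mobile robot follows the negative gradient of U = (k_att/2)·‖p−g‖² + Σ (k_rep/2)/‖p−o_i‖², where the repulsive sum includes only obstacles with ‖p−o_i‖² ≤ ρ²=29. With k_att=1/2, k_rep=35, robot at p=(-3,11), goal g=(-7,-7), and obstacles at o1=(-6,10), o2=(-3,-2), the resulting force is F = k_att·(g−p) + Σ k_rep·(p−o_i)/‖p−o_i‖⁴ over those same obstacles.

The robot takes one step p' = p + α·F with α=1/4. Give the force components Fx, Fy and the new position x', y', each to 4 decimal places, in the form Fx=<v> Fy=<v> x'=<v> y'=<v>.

Fx=-0.9500 Fy=-8.6500 x'=-3.2375 y'=8.8375

F_att = 1/2·(g−p) = 1/2·(-4,-18) = (-2.0000,-9.0000)
o1: d²=10 ≤ ρ²=29; F_rep = 35·(3,1)/10² = (1.0500,0.3500)
o2: d²=169 > ρ²=29 → inactive
F = F_att + ΣF_rep = (-0.9500,-8.6500)
p' = p + 1/4·F = (-3.2375,8.8375)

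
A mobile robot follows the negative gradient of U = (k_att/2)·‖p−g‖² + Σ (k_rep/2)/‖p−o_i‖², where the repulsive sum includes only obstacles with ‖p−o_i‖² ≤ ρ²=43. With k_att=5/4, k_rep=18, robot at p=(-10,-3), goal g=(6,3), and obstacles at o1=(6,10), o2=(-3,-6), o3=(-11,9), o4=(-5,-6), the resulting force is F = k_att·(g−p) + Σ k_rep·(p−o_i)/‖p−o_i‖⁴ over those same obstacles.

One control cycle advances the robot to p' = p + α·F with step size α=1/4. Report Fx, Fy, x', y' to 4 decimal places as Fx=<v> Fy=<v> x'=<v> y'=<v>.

Fx=19.9221 Fy=7.5467 x'=-5.0195 y'=-1.1133

F_att = 5/4·(g−p) = 5/4·(16,6) = (20.0000,7.5000)
o1: d²=425 > ρ²=43 → inactive
o2: d²=58 > ρ²=43 → inactive
o3: d²=145 > ρ²=43 → inactive
o4: d²=34 ≤ ρ²=43; F_rep = 18·(-5,3)/34² = (-0.0779,0.0467)
F = F_att + ΣF_rep = (19.9221,7.5467)
p' = p + 1/4·F = (-5.0195,-1.1133)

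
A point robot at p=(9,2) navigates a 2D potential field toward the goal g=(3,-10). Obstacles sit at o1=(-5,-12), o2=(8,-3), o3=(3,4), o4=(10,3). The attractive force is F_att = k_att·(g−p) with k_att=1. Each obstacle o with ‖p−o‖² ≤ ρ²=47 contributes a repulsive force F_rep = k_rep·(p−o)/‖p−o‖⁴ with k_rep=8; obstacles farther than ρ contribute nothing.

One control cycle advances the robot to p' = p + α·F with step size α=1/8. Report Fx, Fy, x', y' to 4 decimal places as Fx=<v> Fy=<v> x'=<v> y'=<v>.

F_att = 1·(g−p) = 1·(-6,-12) = (-6.0000,-12.0000)
o1: d²=392 > ρ²=47 → inactive
o2: d²=26 ≤ ρ²=47; F_rep = 8·(1,5)/26² = (0.0118,0.0592)
o3: d²=40 ≤ ρ²=47; F_rep = 8·(6,-2)/40² = (0.0300,-0.0100)
o4: d²=2 ≤ ρ²=47; F_rep = 8·(-1,-1)/2² = (-2.0000,-2.0000)
F = F_att + ΣF_rep = (-7.9582,-13.9508)
p' = p + 1/8·F = (8.0052,0.2561)

Fx=-7.9582 Fy=-13.9508 x'=8.0052 y'=0.2561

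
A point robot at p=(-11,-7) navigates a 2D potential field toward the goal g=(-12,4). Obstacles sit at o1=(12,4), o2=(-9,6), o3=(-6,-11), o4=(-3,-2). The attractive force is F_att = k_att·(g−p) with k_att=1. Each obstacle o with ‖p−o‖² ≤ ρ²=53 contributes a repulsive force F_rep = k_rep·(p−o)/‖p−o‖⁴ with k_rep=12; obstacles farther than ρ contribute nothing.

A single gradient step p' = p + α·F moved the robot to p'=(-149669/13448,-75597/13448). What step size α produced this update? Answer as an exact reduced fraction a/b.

α = 1/8

F_att = 1·(g−p) = 1·(-1,11) = (-1.0000,11.0000)
o1: d²=650 > ρ²=53 → inactive
o2: d²=173 > ρ²=53 → inactive
o3: d²=41 ≤ ρ²=53; F_rep = 12·(-5,4)/41² = (-0.0357,0.0286)
o4: d²=89 > ρ²=53 → inactive
F = F_att + ΣF_rep = (-1.0357,11.0286)
Δp = p'−p = (-0.1295,1.3786); α = Δx/Fx = (-1741/13448) / (-1741/1681) = 1/8
check: Δy/Fy = (18539/13448) / (18539/1681) = 1/8 ✓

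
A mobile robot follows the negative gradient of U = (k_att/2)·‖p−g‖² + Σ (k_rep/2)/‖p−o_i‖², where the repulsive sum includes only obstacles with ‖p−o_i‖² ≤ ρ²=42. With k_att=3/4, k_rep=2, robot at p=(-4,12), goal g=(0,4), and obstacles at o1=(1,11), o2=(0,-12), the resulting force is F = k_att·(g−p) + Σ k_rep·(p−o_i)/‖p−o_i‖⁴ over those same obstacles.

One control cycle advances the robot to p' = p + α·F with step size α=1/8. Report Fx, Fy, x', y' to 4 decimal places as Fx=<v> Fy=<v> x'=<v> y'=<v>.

F_att = 3/4·(g−p) = 3/4·(4,-8) = (3.0000,-6.0000)
o1: d²=26 ≤ ρ²=42; F_rep = 2·(-5,1)/26² = (-0.0148,0.0030)
o2: d²=592 > ρ²=42 → inactive
F = F_att + ΣF_rep = (2.9852,-5.9970)
p' = p + 1/8·F = (-3.6268,11.2504)

Fx=2.9852 Fy=-5.9970 x'=-3.6268 y'=11.2504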